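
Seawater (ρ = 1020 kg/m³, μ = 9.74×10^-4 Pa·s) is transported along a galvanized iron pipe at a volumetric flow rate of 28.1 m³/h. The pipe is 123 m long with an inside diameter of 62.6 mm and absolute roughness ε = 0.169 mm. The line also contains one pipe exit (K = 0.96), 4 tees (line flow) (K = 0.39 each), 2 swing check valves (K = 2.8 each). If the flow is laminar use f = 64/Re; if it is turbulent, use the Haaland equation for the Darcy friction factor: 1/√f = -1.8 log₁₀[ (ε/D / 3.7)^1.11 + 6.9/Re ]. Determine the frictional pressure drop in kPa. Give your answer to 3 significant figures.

ΔP ≈ 196 kPa

Q = 28.1 m³/h = 28.1/3600 = 0.007806 m³/s.
Cross-sectional area A = πD²/4 = π(0.0626)²/4 = 0.003078 m²; mean velocity V = Q/A = 0.007806/0.003078 = 2.536 m/s.
Reynolds number Re = ρVD/μ = 1020 · 2.536 · 0.0626 / 0.000974 = 1.663e+05.
Re > 4000 → turbulent. Relative roughness ε/D = 0.000169/0.0626 = 0.0027. Haaland: 1/√f = -1.8 log₁₀[(0.0027/3.7)^1.11 + 6.9/1.663e+05] = -1.8 log₁₀[0.00033 + 4.15e-05] = 6.175, so f = 0.02623.
Total minor-loss coefficient ΣK = 1·0.96 + 4·0.39 + 2·2.8 = 8.12.
ΔP = [f·L/D + ΣK]·(ρV²/2) = [0.02623·123/0.0626 + 8.12]·(1020·2.536²/2) = [51.53 + 8.12]·3280 = 1.957e+05 Pa.
ΔP = 1.957e+05 Pa = 196 kPa.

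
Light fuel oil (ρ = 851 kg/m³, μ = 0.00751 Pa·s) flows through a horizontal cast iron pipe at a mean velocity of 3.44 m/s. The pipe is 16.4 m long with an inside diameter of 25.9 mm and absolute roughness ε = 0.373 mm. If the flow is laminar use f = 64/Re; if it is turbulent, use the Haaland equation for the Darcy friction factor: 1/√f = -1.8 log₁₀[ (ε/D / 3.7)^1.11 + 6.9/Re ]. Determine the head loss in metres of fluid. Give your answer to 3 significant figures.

h_f ≈ 18.1 m

Reynolds number Re = ρVD/μ = 851 · 3.44 · 0.0259 / 0.00751 = 1.01e+04.
Re > 4000 → turbulent. Relative roughness ε/D = 0.000373/0.0259 = 0.0144. Haaland: 1/√f = -1.8 log₁₀[(0.0144/3.7)^1.11 + 6.9/1.01e+04] = -1.8 log₁₀[0.00211 + 0.000683] = 4.596, so f = 0.04735.
Darcy-Weisbach: ΔP = f(L/D)(ρV²/2) = 0.04735·(16.4/0.0259)·(851·3.44²/2) = 0.04735·633.2·5035 = 1.51e+05 Pa.
Head loss h_f = ΔP/(ρg) = 1.51e+05/(851·9.81) = 18.1 m.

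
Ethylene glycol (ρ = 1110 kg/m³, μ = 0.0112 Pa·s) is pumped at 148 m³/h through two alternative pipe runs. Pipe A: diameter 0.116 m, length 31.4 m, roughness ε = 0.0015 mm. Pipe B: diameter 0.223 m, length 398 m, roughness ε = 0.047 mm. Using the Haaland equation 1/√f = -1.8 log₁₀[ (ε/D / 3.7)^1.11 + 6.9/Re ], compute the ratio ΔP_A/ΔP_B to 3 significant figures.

Pipe A: V = Q/A = 0.04111/0.01057 = 3.89 m/s; Re = 4.472e+04; ε/D = 1.29e-05; Haaland → f = 0.02127; ΔP_A = f(L/D)(ρV²/2) = 4.836e+04 Pa.
Pipe B: V = Q/A = 0.04111/0.03906 = 1.053 m/s; Re = 2.326e+04; ε/D = 0.000211; Haaland → f = 0.02519; ΔP_B = f(L/D)(ρV²/2) = 2.765e+04 Pa.
ΔP_A/ΔP_B = 4.836e+04/2.765e+04 = 1.75.

ΔP_A/ΔP_B ≈ 1.75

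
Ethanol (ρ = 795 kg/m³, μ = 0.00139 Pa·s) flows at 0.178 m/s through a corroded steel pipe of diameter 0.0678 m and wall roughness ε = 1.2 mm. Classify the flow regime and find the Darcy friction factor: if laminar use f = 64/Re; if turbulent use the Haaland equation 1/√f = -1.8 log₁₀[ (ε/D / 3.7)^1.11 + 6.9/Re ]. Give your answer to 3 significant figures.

Re = ρVD/μ = 795·0.178·0.0678/0.00139 = 6902.
Re > 4000 → turbulent. ε/D = 0.0012/0.0678 = 0.0177; Haaland: 1/√f = -1.8 log₁₀[0.00266 + 0.001] = 4.386, so f = 0.05198.

f ≈ 0.0520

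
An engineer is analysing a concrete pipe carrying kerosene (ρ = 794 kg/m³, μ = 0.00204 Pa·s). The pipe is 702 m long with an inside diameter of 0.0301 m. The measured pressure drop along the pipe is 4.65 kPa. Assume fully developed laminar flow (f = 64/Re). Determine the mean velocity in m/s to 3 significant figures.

V ≈ 0.0919 m/s

For laminar flow, f = 64/Re with Re = ρVD/μ, so Darcy-Weisbach reduces to ΔP = 32μLV/D². Solving for V: V = ΔP·D²/(32μL) = 4650·(0.0301)²/(32·0.00204·702) = 0.09193 m/s.
Check: Re = ρVD/μ = 794·0.09193·0.0301/0.00204 = 1077 < 2300, so the laminar assumption holds.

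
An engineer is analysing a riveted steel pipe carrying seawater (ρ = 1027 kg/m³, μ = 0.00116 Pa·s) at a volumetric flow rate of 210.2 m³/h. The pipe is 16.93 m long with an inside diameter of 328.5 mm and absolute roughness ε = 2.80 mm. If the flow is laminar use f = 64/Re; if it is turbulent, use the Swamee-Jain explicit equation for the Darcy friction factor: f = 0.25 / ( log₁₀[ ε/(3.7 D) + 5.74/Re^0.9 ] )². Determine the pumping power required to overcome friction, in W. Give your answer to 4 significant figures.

Q = 210.2 m³/h = 210.2/3600 = 0.05839 m³/s.
Cross-sectional area A = πD²/4 = π(0.3285)²/4 = 0.08475 m²; mean velocity V = Q/A = 0.05839/0.08475 = 0.6889 m/s.
Reynolds number Re = ρVD/μ = 1027 · 0.6889 · 0.3285 / 0.00116 = 2.004e+05.
Re > 4000 → turbulent. Relative roughness ε/D = 0.0028/0.3285 = 0.00852. Swamee-Jain: f = 0.25/(log₁₀[0.00852/3.7 + 5.74/2.004e+05^0.9])² = 0.25/(log₁₀[0.0023 + 9.71e-05])² = 0.25/(-2.62)² = 0.03643.
Darcy-Weisbach: ΔP = f(L/D)(ρV²/2) = 0.03643·(16.93/0.3285)·(1027·0.6889²/2) = 0.03643·51.54·243.7 = 457.6 Pa.
Pumping power P = QΔP = 0.05839·457.6 = 26.717 W = 26.72 W.

P ≈ 26.72 W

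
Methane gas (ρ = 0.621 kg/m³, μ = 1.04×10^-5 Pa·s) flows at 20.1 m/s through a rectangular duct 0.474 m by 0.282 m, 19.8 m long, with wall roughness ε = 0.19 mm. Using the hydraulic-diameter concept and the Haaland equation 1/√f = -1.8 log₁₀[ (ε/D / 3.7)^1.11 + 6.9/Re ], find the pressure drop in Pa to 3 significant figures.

Hydraulic diameter D_h = 4A/P = 4·(0.474·0.282)/(2·(0.474+0.282)) = 0.5347/1.512 = 0.3536 m.
Re = ρVD_h/μ = 0.621·20.1·0.3536/1.04e-05 = 4.244e+05.
ε/D_h = 0.00019/0.3536 = 0.000537; Haaland gives 1/√f = -1.8 log₁₀[5.49e-05+1.63e-05] = 7.466, so f = 0.01794.
ΔP = f(L/D_h)(ρV²/2) = 0.01794·19.8/0.3536·125.4 = 126 Pa.

ΔP ≈ 126 Pa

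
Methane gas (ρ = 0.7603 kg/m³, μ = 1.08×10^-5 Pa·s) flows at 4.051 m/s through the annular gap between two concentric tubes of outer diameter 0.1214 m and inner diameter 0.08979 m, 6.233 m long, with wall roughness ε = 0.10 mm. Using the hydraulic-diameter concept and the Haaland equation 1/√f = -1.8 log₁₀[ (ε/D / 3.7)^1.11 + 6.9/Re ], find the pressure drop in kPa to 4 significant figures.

Hydraulic diameter D_h = 4A/P = D_o - D_i = 0.1214 - 0.08979 = 0.03161 m.
Re = ρVD_h/μ = 0.7603·4.051·0.03161/1.08e-05 = 9015.
ε/D_h = 0.0001/0.03161 = 0.00316; Haaland gives 1/√f = -1.8 log₁₀[0.000393+0.000765] = 5.285, so f = 0.0358.
ΔP = f(L/D_h)(ρV²/2) = 0.0358·6.233/0.03161·6.238 = 44.04 Pa.
ΔP = 0.04404 kPa.

ΔP ≈ 0.04404 kPa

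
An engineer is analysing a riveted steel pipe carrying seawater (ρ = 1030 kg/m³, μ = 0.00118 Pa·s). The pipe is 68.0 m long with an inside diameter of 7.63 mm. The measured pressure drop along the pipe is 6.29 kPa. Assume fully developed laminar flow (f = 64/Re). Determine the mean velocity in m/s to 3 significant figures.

V ≈ 0.143 m/s

For laminar flow, f = 64/Re with Re = ρVD/μ, so Darcy-Weisbach reduces to ΔP = 32μLV/D². Solving for V: V = ΔP·D²/(32μL) = 6290·(0.00763)²/(32·0.00118·68) = 0.1426 m/s.
Check: Re = ρVD/μ = 1030·0.1426·0.00763/0.00118 = 949.8 < 2300, so the laminar assumption holds.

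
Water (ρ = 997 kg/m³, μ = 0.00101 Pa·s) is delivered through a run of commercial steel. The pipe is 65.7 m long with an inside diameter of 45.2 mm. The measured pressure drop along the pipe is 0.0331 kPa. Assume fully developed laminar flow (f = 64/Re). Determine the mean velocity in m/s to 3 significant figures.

For laminar flow, f = 64/Re with Re = ρVD/μ, so Darcy-Weisbach reduces to ΔP = 32μLV/D². Solving for V: V = ΔP·D²/(32μL) = 33.1·(0.0452)²/(32·0.00101·65.7) = 0.03185 m/s.
Check: Re = ρVD/μ = 997·0.03185·0.0452/0.00101 = 1421 < 2300, so the laminar assumption holds.

V ≈ 0.0318 m/s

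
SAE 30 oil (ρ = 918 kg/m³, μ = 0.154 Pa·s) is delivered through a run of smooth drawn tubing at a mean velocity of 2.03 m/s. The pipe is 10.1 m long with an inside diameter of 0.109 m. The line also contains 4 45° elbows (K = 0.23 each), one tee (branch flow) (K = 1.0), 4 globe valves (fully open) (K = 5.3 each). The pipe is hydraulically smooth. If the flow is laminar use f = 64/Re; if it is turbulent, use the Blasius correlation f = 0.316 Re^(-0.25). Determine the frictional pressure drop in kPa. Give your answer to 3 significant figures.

Reynolds number Re = ρVD/μ = 918 · 2.03 · 0.109 / 0.154 = 1319.
Re < 2300 → laminar flow, so f = 64/Re = 64/1319 = 0.04852 (the turbulent correlation is not needed).
Total minor-loss coefficient ΣK = 4·0.23 + 1·1 + 4·5.3 = 23.1.
ΔP = [f·L/D + ΣK]·(ρV²/2) = [0.04852·10.1/0.109 + 23.1]·(918·2.03²/2) = [4.496 + 23.1]·1891 = 5.224e+04 Pa.
ΔP = 5.224e+04 Pa = 52.2 kPa.

ΔP ≈ 52.2 kPa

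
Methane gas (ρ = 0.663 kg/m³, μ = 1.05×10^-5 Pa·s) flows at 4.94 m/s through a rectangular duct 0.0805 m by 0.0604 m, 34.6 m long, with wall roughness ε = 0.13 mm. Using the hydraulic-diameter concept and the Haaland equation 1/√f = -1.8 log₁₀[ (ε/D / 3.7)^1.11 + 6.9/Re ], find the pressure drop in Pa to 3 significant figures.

Hydraulic diameter D_h = 4A/P = 4·(0.0805·0.0604)/(2·(0.0805+0.0604)) = 0.01945/0.2818 = 0.06902 m.
Re = ρVD_h/μ = 0.663·4.94·0.06902/1.05e-05 = 2.153e+04.
ε/D_h = 0.00013/0.06902 = 0.00188; Haaland gives 1/√f = -1.8 log₁₀[0.000221+0.000321] = 5.879, so f = 0.02893.
ΔP = f(L/D_h)(ρV²/2) = 0.02893·34.6/0.06902·8.09 = 117.3 Pa.

ΔP ≈ 117 Pa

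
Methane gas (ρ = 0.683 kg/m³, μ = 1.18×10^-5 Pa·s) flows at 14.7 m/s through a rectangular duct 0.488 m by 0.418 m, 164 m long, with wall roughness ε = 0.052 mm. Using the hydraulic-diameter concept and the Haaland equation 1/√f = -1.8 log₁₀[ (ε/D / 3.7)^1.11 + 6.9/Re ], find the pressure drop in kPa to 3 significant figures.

Hydraulic diameter D_h = 4A/P = 4·(0.488·0.418)/(2·(0.488+0.418)) = 0.8159/1.812 = 0.4503 m.
Re = ρVD_h/μ = 0.683·14.7·0.4503/1.18e-05 = 3.831e+05.
ε/D_h = 5.2e-05/0.4503 = 0.000115; Haaland gives 1/√f = -1.8 log₁₀[9.97e-06+1.8e-05] = 8.196, so f = 0.01489.
ΔP = f(L/D_h)(ρV²/2) = 0.01489·164/0.4503·73.79 = 400.1 Pa.
ΔP = 0.400 kPa.

ΔP ≈ 0.400 kPa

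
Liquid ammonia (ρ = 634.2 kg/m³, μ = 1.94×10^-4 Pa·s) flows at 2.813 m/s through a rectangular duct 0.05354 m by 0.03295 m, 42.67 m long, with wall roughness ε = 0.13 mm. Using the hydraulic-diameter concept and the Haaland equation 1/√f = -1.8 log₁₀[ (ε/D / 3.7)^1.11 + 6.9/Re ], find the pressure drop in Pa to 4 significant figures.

ΔP ≈ 70810 Pa

Hydraulic diameter D_h = 4A/P = 4·(0.05354·0.03295)/(2·(0.05354+0.03295)) = 0.007057/0.173 = 0.04079 m.
Re = ρVD_h/μ = 634.2·2.813·0.04079/0.000194 = 3.751e+05.
ε/D_h = 0.00013/0.04079 = 0.00319; Haaland gives 1/√f = -1.8 log₁₀[0.000396+1.84e-05] = 6.088, so f = 0.02698.
ΔP = f(L/D_h)(ρV²/2) = 0.02698·42.67/0.04079·2509 = 7.081e+04 Pa.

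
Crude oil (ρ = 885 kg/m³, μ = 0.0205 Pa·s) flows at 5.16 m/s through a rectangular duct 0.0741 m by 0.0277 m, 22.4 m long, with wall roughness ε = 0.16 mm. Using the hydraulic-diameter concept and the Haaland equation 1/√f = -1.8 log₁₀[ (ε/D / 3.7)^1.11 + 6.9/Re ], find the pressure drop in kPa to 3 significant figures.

ΔP ≈ 241 kPa

Hydraulic diameter D_h = 4A/P = 4·(0.0741·0.0277)/(2·(0.0741+0.0277)) = 0.00821/0.2036 = 0.04033 m.
Re = ρVD_h/μ = 885·5.16·0.04033/0.0205 = 8983.
ε/D_h = 0.00016/0.04033 = 0.00397; Haaland gives 1/√f = -1.8 log₁₀[0.000505+0.000768] = 5.211, so f = 0.03683.
ΔP = f(L/D_h)(ρV²/2) = 0.03683·22.4/0.04033·1.178e+04 = 2.41e+05 Pa.
ΔP = 241 kPa.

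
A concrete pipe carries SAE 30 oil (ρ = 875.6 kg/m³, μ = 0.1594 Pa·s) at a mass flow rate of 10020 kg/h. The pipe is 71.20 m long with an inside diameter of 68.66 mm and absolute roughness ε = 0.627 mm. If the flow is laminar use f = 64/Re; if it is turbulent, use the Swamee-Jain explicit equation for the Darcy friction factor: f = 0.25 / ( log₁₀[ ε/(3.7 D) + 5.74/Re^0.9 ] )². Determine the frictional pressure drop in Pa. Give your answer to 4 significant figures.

ṁ = 10020 kg/h = 10020/3600 = 2.783 kg/s.
A = πD²/4 = π(0.06866)²/4 = 0.003703 m²; mean velocity V = ṁ/(ρA) = 2.783/(875.6 · 0.003703) = 0.8585 m/s.
Reynolds number Re = ρVD/μ = 875.6 · 0.8585 · 0.06866 / 0.159 = 323.8.
Re < 2300 → laminar flow, so f = 64/Re = 64/323.8 = 0.1976 (the turbulent correlation is not needed).
Darcy-Weisbach: ΔP = f(L/D)(ρV²/2) = 0.1976·(71.2/0.06866)·(875.6·0.8585²/2) = 0.1976·1037·322.7 = 6.614e+04 Pa.

ΔP ≈ 66140 Pa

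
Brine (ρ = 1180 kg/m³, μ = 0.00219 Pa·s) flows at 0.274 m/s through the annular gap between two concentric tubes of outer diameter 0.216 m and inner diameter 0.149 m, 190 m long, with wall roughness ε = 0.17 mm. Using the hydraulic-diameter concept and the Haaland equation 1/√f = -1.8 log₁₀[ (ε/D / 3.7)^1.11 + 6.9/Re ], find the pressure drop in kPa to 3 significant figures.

ΔP ≈ 4.31 kPa

Hydraulic diameter D_h = 4A/P = D_o - D_i = 0.216 - 0.149 = 0.067 m.
Re = ρVD_h/μ = 1180·0.274·0.067/0.00219 = 9892.
ε/D_h = 0.00017/0.067 = 0.00254; Haaland gives 1/√f = -1.8 log₁₀[0.000308+0.000698] = 5.396, so f = 0.03435.
ΔP = f(L/D_h)(ρV²/2) = 0.03435·190/0.067·44.29 = 4314 Pa.
ΔP = 4.31 kPa.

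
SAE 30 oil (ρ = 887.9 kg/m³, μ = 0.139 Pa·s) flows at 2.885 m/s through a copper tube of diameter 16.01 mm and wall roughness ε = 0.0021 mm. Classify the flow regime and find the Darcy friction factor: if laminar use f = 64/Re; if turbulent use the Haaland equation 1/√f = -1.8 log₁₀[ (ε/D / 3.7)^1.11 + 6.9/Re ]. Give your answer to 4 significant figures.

Re = ρVD/μ = 887.9·2.885·0.01601/0.139 = 295.
Re < 2300 → laminar, so f = 64/Re = 0.2169 (roughness is irrelevant in laminar flow).

f ≈ 0.2169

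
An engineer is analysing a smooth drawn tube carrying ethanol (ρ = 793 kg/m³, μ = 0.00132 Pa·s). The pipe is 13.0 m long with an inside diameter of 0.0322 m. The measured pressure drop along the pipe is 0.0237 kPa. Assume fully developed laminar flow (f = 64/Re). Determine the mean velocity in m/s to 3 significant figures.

For laminar flow, f = 64/Re with Re = ρVD/μ, so Darcy-Weisbach reduces to ΔP = 32μLV/D². Solving for V: V = ΔP·D²/(32μL) = 23.7·(0.0322)²/(32·0.00132·13) = 0.04475 m/s.
Check: Re = ρVD/μ = 793·0.04475·0.0322/0.00132 = 865.7 < 2300, so the laminar assumption holds.

V ≈ 0.0447 m/s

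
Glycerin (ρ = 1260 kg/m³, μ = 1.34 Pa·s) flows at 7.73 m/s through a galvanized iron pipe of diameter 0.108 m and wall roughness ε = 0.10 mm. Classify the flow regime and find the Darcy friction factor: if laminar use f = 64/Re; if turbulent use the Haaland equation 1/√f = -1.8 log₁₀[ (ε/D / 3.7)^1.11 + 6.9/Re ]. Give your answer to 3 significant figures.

f ≈ 0.0815

Re = ρVD/μ = 1260·7.73·0.108/1.34 = 785.
Re < 2300 → laminar, so f = 64/Re = 0.08153 (roughness is irrelevant in laminar flow).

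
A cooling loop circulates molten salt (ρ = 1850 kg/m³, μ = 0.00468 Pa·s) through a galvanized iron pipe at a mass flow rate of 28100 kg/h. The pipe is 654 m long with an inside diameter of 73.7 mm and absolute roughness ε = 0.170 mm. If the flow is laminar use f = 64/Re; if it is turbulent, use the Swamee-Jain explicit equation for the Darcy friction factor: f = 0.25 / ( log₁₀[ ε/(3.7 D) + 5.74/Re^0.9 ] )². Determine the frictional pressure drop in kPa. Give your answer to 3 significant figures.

ΔP ≈ 234 kPa

ṁ = 28100 kg/h = 28100/3600 = 7.806 kg/s.
A = πD²/4 = π(0.0737)²/4 = 0.004266 m²; mean velocity V = ṁ/(ρA) = 7.806/(1850 · 0.004266) = 0.989 m/s.
Reynolds number Re = ρVD/μ = 1850 · 0.989 · 0.0737 / 0.00468 = 2.881e+04.
Re > 4000 → turbulent. Relative roughness ε/D = 0.00017/0.0737 = 0.00231. Swamee-Jain: f = 0.25/(log₁₀[0.00231/3.7 + 5.74/2.881e+04^0.9])² = 0.25/(log₁₀[0.000623 + 0.000556])² = 0.25/(-2.928)² = 0.02916.
Darcy-Weisbach: ΔP = f(L/D)(ρV²/2) = 0.02916·(654/0.0737)·(1850·0.989²/2) = 0.02916·8874·904.8 = 2.341e+05 Pa.
ΔP = 2.341e+05 Pa = 234 kPa.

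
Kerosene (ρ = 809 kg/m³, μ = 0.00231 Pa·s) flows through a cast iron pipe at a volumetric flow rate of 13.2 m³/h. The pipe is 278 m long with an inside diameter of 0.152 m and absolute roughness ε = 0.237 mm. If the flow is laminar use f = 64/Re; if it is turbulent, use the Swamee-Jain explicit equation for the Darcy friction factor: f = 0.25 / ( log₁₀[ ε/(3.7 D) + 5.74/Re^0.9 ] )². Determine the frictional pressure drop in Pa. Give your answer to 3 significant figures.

Q = 13.2 m³/h = 13.2/3600 = 0.003667 m³/s.
Cross-sectional area A = πD²/4 = π(0.152)²/4 = 0.01815 m²; mean velocity V = Q/A = 0.003667/0.01815 = 0.2021 m/s.
Reynolds number Re = ρVD/μ = 809 · 0.2021 · 0.152 / 0.00231 = 1.076e+04.
Re > 4000 → turbulent. Relative roughness ε/D = 0.000237/0.152 = 0.00156. Swamee-Jain: f = 0.25/(log₁₀[0.00156/3.7 + 5.74/1.076e+04^0.9])² = 0.25/(log₁₀[0.000421 + 0.00135])² = 0.25/(-2.752)² = 0.03302.
Darcy-Weisbach: ΔP = f(L/D)(ρV²/2) = 0.03302·(278/0.152)·(809·0.2021²/2) = 0.03302·1829·16.52 = 997.4 Pa.

ΔP ≈ 997 Pa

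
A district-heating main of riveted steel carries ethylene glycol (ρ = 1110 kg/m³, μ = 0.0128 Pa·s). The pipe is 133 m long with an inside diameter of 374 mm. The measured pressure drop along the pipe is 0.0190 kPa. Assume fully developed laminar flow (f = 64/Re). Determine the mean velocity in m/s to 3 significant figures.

For laminar flow, f = 64/Re with Re = ρVD/μ, so Darcy-Weisbach reduces to ΔP = 32μLV/D². Solving for V: V = ΔP·D²/(32μL) = 19·(0.374)²/(32·0.0128·133) = 0.04878 m/s.
Check: Re = ρVD/μ = 1110·0.04878·0.374/0.0128 = 1582 < 2300, so the laminar assumption holds.

V ≈ 0.0488 m/s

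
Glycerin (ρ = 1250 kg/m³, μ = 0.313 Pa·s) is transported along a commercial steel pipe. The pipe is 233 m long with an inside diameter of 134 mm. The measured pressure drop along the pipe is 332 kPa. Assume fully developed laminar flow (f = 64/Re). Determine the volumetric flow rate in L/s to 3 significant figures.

Q ≈ 36.0 L/s

For laminar flow, f = 64/Re with Re = ρVD/μ, so Darcy-Weisbach reduces to ΔP = 32μLV/D². Solving for V: V = ΔP·D²/(32μL) = 3.32e+05·(0.134)²/(32·0.313·233) = 2.554 m/s.
Check: Re = ρVD/μ = 1250·2.554·0.134/0.313 = 1367 < 2300, so the laminar assumption holds.
Q = V·A = 2.554·(π/4·0.134²) = 0.03602 m³/s = 36.0 L/s.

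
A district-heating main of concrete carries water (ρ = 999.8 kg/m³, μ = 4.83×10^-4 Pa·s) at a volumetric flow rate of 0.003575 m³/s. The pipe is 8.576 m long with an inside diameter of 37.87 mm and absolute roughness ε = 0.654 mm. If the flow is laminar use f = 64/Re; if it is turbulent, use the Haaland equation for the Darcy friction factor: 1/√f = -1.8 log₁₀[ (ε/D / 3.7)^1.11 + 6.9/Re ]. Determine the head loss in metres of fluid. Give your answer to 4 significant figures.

h_f ≈ 5.380 m

Cross-sectional area A = πD²/4 = π(0.03787)²/4 = 0.001126 m²; mean velocity V = Q/A = 0.003575/0.001126 = 3.174 m/s.
Reynolds number Re = ρVD/μ = 999.8 · 3.174 · 0.03787 / 0.000483 = 2.488e+05.
Re > 4000 → turbulent. Relative roughness ε/D = 0.000654/0.03787 = 0.0173. Haaland: 1/√f = -1.8 log₁₀[(0.0173/3.7)^1.11 + 6.9/2.488e+05] = -1.8 log₁₀[0.00259 + 2.77e-05] = 4.649, so f = 0.04627.
Darcy-Weisbach: ΔP = f(L/D)(ρV²/2) = 0.04627·(8.576/0.03787)·(999.8·3.174²/2) = 0.04627·226.5·5036 = 5.277e+04 Pa.
Head loss h_f = ΔP/(ρg) = 5.277e+04/(999.8·9.81) = 5.380 m.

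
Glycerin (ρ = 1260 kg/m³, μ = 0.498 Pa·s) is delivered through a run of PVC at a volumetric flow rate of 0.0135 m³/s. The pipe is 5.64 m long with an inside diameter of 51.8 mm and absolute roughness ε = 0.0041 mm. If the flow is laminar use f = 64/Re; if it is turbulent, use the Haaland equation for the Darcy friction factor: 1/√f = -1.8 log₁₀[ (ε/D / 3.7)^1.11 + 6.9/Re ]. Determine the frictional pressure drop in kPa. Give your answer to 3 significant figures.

Cross-sectional area A = πD²/4 = π(0.0518)²/4 = 0.002107 m²; mean velocity V = Q/A = 0.0135/0.002107 = 6.406 m/s.
Reynolds number Re = ρVD/μ = 1260 · 6.406 · 0.0518 / 0.498 = 839.6.
Re < 2300 → laminar flow, so f = 64/Re = 64/839.6 = 0.07623 (the turbulent correlation is not needed).
Darcy-Weisbach: ΔP = f(L/D)(ρV²/2) = 0.07623·(5.64/0.0518)·(1260·6.406²/2) = 0.07623·108.9·2.585e+04 = 2.146e+05 Pa.
ΔP = 2.146e+05 Pa = 215 kPa.

ΔP ≈ 215 kPa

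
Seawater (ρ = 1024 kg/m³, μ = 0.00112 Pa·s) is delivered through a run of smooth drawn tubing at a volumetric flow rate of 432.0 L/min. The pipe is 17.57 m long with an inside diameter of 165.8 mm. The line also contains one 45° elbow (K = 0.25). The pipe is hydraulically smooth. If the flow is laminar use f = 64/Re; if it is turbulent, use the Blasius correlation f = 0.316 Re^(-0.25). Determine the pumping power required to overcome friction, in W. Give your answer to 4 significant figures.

P ≈ 1.018 W

Q = 432.0 L/min = 432.0/60000 = 0.0072 m³/s.
Cross-sectional area A = πD²/4 = π(0.1658)²/4 = 0.02159 m²; mean velocity V = Q/A = 0.0072/0.02159 = 0.3335 m/s.
Reynolds number Re = ρVD/μ = 1024 · 0.3335 · 0.1658 / 0.00112 = 5.055e+04.
Re > 4000 → turbulent. Smooth-pipe (Blasius): f = 0.316 Re^(-0.25) = 0.316/(5.055e+04)^0.25 = 0.02107.
Total minor-loss coefficient ΣK = 1·0.25 = 0.25.
ΔP = [f·L/D + ΣK]·(ρV²/2) = [0.02107·17.57/0.1658 + 0.25]·(1024·0.3335²/2) = [2.233 + 0.25]·56.94 = 141.4 Pa.
Pumping power P = QΔP = 0.0072·141.4 = 1.0181 W = 1.018 W.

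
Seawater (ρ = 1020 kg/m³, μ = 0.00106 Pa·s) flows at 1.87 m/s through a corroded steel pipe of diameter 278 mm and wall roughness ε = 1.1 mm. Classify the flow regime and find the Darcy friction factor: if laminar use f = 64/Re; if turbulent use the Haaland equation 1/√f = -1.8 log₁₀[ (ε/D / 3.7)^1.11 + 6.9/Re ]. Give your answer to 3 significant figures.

Re = ρVD/μ = 1020·1.87·0.278/0.00106 = 5.002e+05.
Re > 4000 → turbulent. ε/D = 0.0011/0.278 = 0.00396; Haaland: 1/√f = -1.8 log₁₀[0.000504 + 1.38e-05] = 5.915, so f = 0.02859.

f ≈ 0.0286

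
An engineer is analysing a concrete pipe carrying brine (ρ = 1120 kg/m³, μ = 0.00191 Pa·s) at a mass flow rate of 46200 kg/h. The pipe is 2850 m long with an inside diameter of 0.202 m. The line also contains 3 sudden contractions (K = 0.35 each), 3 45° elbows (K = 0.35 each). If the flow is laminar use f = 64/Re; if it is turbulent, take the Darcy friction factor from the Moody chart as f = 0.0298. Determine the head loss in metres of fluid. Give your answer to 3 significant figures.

ṁ = 46200 kg/h = 46200/3600 = 12.83 kg/s.
A = πD²/4 = π(0.202)²/4 = 0.03205 m²; mean velocity V = ṁ/(ρA) = 12.83/(1120 · 0.03205) = 0.3575 m/s.
Reynolds number Re = ρVD/μ = 1120 · 0.3575 · 0.202 / 0.00191 = 4.235e+04.
Re > 4000 → turbulent; use the Moody-chart value f = 0.0298.
Total minor-loss coefficient ΣK = 3·0.35 + 3·0.35 = 2.1.
ΔP = [f·L/D + ΣK]·(ρV²/2) = [0.0298·2850/0.202 + 2.1]·(1120·0.3575²/2) = [420.4 + 2.1]·71.59 = 3.025e+04 Pa.
Head loss h_f = ΔP/(ρg) = 3.025e+04/(1120·9.81) = 2.75 m.

h_f ≈ 2.75 m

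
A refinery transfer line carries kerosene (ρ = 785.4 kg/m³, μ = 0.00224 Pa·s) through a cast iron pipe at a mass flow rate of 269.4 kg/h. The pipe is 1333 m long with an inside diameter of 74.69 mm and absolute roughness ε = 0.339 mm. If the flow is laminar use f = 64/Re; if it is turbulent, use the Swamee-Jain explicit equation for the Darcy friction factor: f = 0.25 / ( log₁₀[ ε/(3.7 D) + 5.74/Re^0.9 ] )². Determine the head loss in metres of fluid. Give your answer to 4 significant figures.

h_f ≈ 0.04834 m

ṁ = 269.4 kg/h = 269.4/3600 = 0.07483 kg/s.
A = πD²/4 = π(0.07469)²/4 = 0.004381 m²; mean velocity V = ṁ/(ρA) = 0.07483/(785.4 · 0.004381) = 0.02175 m/s.
Reynolds number Re = ρVD/μ = 785.4 · 0.02175 · 0.07469 / 0.00224 = 569.5.
Re < 2300 → laminar flow, so f = 64/Re = 64/569.5 = 0.1124 (the turbulent correlation is not needed).
Darcy-Weisbach: ΔP = f(L/D)(ρV²/2) = 0.1124·(1333/0.07469)·(785.4·0.02175²/2) = 0.1124·1.785e+04·0.1857 = 372.5 Pa.
Head loss h_f = ΔP/(ρg) = 372.5/(785.4·9.81) = 0.04834 m.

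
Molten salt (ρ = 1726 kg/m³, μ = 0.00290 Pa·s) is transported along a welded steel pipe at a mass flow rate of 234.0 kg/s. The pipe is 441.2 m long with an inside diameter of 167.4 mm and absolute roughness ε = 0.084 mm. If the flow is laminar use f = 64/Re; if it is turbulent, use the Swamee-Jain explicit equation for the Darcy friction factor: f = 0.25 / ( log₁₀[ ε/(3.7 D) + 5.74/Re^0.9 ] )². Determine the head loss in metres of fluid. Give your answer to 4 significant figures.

h_f ≈ 89.81 m

A = πD²/4 = π(0.1674)²/4 = 0.02201 m²; mean velocity V = ṁ/(ρA) = 234/(1726 · 0.02201) = 6.16 m/s.
Reynolds number Re = ρVD/μ = 1726 · 6.16 · 0.1674 / 0.0029 = 6.137e+05.
Re > 4000 → turbulent. Relative roughness ε/D = 8.4e-05/0.1674 = 0.000502. Swamee-Jain: f = 0.25/(log₁₀[0.000502/3.7 + 5.74/6.137e+05^0.9])² = 0.25/(log₁₀[0.000136 + 3.55e-05])² = 0.25/(-3.767)² = 0.01762.
Darcy-Weisbach: ΔP = f(L/D)(ρV²/2) = 0.01762·(441.2/0.1674)·(1726·6.16²/2) = 0.01762·2636·3.275e+04 = 1.521e+06 Pa.
Head loss h_f = ΔP/(ρg) = 1.521e+06/(1726·9.81) = 89.81 m.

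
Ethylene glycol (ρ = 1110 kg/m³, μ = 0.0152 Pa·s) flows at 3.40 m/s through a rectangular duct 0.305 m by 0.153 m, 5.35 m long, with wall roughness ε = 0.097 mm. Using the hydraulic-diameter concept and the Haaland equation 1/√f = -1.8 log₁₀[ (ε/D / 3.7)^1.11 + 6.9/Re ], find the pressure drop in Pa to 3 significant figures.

Hydraulic diameter D_h = 4A/P = 4·(0.305·0.153)/(2·(0.305+0.153)) = 0.1867/0.916 = 0.2038 m.
Re = ρVD_h/μ = 1110·3.4·0.2038/0.0152 = 5.06e+04.
ε/D_h = 9.7e-05/0.2038 = 0.000476; Haaland gives 1/√f = -1.8 log₁₀[4.8e-05+0.000136] = 6.722, so f = 0.02213.
ΔP = f(L/D_h)(ρV²/2) = 0.02213·5.35/0.2038·6416 = 3728 Pa.

ΔP ≈ 3730 Pa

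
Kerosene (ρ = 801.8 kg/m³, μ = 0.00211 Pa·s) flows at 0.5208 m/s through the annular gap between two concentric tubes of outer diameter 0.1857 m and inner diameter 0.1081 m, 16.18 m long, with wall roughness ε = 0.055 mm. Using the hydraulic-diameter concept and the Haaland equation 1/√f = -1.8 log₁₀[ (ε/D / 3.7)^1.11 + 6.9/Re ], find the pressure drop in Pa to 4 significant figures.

Hydraulic diameter D_h = 4A/P = D_o - D_i = 0.1857 - 0.1081 = 0.0776 m.
Re = ρVD_h/μ = 801.8·0.5208·0.0776/0.00211 = 1.536e+04.
ε/D_h = 5.5e-05/0.0776 = 0.000709; Haaland gives 1/√f = -1.8 log₁₀[7.47e-05+0.000449] = 5.905, so f = 0.02868.
ΔP = f(L/D_h)(ρV²/2) = 0.02868·16.18/0.0776·108.7 = 650.2 Pa.

ΔP ≈ 650.2 Pa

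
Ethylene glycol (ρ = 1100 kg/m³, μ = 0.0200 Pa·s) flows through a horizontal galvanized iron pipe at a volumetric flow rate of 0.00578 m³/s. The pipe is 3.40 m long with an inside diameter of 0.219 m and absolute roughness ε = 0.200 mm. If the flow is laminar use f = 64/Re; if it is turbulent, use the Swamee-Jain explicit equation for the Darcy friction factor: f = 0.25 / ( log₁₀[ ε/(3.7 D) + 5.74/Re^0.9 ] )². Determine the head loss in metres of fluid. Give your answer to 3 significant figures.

Cross-sectional area A = πD²/4 = π(0.219)²/4 = 0.03767 m²; mean velocity V = Q/A = 0.00578/0.03767 = 0.1534 m/s.
Reynolds number Re = ρVD/μ = 1100 · 0.1534 · 0.219 / 0.02 = 1848.
Re < 2300 → laminar flow, so f = 64/Re = 64/1848 = 0.03463 (the turbulent correlation is not needed).
Darcy-Weisbach: ΔP = f(L/D)(ρV²/2) = 0.03463·(3.4/0.219)·(1100·0.1534²/2) = 0.03463·15.53·12.95 = 6.962 Pa.
Head loss h_f = ΔP/(ρg) = 6.962/(1100·9.81) = 6.45×10^-4 m.

h_f ≈ 6.45×10^-4 m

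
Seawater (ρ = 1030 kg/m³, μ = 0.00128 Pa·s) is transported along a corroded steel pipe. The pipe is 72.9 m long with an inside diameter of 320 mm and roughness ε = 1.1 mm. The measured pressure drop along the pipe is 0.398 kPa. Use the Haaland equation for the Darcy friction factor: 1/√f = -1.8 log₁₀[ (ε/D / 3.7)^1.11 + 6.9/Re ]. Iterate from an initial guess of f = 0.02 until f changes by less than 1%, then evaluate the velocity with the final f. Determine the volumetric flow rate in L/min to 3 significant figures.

Rearranging Darcy-Weisbach: V = √(2·ΔP·D/(f·L·ρ)). With ε/D = 0.0011/0.32 = 0.00344, iterate starting from f = 0.02:
  f = 0.02 → V = √(2·398·0.32/(0.02·72.9·1030)) = 0.4118 m/s; Re = ρVD/μ = 1.061e+05; f → 0.02827
  f = 0.02827 → V = 0.3464 m/s; Re = 8.921e+04; f → 0.02845
Converged (Δf/f < 1%). With the final f = 0.02845: V = √(2·398·0.32/(0.02845·72.9·1030)) = 0.3453 m/s.
Q = V·A = 0.3453·(π/4·0.32²) = 0.02777 m³/s = 1670 L/min.

Q ≈ 1670 L/min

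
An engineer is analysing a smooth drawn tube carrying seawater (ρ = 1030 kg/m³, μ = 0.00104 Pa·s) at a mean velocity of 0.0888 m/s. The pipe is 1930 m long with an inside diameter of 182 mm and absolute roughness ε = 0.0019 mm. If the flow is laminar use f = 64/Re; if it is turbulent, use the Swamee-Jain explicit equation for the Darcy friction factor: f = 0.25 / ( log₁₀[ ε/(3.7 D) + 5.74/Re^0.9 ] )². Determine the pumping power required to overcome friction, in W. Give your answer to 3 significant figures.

P ≈ 2.72 W

Reynolds number Re = ρVD/μ = 1030 · 0.0888 · 0.182 / 0.00104 = 1.601e+04.
Re > 4000 → turbulent. Relative roughness ε/D = 1.9e-06/0.182 = 1.04e-05. Swamee-Jain: f = 0.25/(log₁₀[1.04e-05/3.7 + 5.74/1.601e+04^0.9])² = 0.25/(log₁₀[2.82e-06 + 0.000944])² = 0.25/(-3.024)² = 0.02734.
Darcy-Weisbach: ΔP = f(L/D)(ρV²/2) = 0.02734·(1930/0.182)·(1030·0.0888²/2) = 0.02734·1.06e+04·4.061 = 1178 Pa.
Q = V·A = 0.0888·0.02602 = 0.00231 m³/s.
Pumping power P = QΔP = 0.00231·1178 = 2.720 W = 2.72 W.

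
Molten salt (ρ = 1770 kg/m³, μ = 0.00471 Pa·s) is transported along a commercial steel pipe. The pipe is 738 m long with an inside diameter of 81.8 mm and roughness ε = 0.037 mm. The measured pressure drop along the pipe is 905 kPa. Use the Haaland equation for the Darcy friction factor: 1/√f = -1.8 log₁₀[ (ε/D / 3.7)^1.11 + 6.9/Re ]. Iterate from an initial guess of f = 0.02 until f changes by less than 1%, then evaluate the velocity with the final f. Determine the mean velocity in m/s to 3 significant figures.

Rearranging Darcy-Weisbach: V = √(2·ΔP·D/(f·L·ρ)). With ε/D = 3.7e-05/0.0818 = 0.000452, iterate starting from f = 0.02:
  f = 0.02 → V = √(2·9.05e+05·0.0818/(0.02·738·1770)) = 2.381 m/s; Re = ρVD/μ = 7.318e+04; f → 0.02077
  f = 0.02077 → V = 2.336 m/s; Re = 7.181e+04; f → 0.02083
Converged (Δf/f < 1%). With the final f = 0.02083: V = √(2·9.05e+05·0.0818/(0.02083·738·1770)) = 2.333 m/s.

V ≈ 2.33 m/s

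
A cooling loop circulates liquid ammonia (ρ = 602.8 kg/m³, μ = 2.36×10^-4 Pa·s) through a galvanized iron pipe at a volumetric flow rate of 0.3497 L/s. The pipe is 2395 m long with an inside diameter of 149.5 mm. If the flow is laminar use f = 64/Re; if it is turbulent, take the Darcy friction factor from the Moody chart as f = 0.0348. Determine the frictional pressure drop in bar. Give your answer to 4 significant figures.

Q = 0.3497 L/s = 0.3497/1000 = 0.0003497 m³/s.
Cross-sectional area A = πD²/4 = π(0.1495)²/4 = 0.01755 m²; mean velocity V = Q/A = 0.0003497/0.01755 = 0.01992 m/s.
Reynolds number Re = ρVD/μ = 602.8 · 0.01992 · 0.1495 / 0.000236 = 7607.
Re > 4000 → turbulent; use the Moody-chart value f = 0.0348.
Darcy-Weisbach: ΔP = f(L/D)(ρV²/2) = 0.0348·(2395/0.1495)·(602.8·0.01992²/2) = 0.0348·1.602e+04·0.1196 = 66.69 Pa.
ΔP = 66.69 Pa = 6.669×10^-4 bar.

ΔP ≈ 6.669×10^-4 bar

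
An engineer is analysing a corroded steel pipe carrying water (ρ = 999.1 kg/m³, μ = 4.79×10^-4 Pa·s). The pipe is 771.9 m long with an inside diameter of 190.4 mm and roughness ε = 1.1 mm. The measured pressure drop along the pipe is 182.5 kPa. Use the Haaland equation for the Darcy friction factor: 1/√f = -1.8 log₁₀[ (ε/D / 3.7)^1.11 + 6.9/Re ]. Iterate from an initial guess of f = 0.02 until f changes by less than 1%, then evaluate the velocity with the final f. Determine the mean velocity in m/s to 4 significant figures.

Rearranging Darcy-Weisbach: V = √(2·ΔP·D/(f·L·ρ)). With ε/D = 0.0011/0.1904 = 0.00578, iterate starting from f = 0.02:
  f = 0.02 → V = √(2·1.825e+05·0.1904/(0.02·771.9·999.1)) = 2.123 m/s; Re = ρVD/μ = 8.43e+05; f → 0.0319
  f = 0.0319 → V = 1.681 m/s; Re = 6.675e+05; f → 0.03192
Converged (Δf/f < 1%). With the final f = 0.03192: V = √(2·1.825e+05·0.1904/(0.03192·771.9·999.1)) = 1.68 m/s.

V ≈ 1.680 m/s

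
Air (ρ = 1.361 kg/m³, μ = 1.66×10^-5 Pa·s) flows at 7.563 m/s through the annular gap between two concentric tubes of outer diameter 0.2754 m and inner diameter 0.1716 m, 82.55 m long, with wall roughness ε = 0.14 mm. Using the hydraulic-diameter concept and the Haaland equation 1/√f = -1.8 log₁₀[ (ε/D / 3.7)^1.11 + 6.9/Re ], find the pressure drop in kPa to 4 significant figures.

ΔP ≈ 0.7432 kPa

Hydraulic diameter D_h = 4A/P = D_o - D_i = 0.2754 - 0.1716 = 0.1038 m.
Re = ρVD_h/μ = 1.361·7.563·0.1038/1.66e-05 = 6.436e+04.
ε/D_h = 0.00014/0.1038 = 0.00135; Haaland gives 1/√f = -1.8 log₁₀[0.000153+0.000107] = 6.454, so f = 0.02401.
ΔP = f(L/D_h)(ρV²/2) = 0.02401·82.55/0.1038·38.92 = 743.2 Pa.
ΔP = 0.7432 kPa.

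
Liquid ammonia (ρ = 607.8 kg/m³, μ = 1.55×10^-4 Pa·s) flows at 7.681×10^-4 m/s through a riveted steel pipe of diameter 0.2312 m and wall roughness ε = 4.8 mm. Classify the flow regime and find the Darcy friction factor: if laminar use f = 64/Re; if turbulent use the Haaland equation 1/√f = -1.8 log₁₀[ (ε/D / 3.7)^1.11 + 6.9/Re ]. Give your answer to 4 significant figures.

f ≈ 0.09191

Re = ρVD/μ = 607.8·0.0007681·0.2312/0.000155 = 696.4.
Re < 2300 → laminar, so f = 64/Re = 0.09191 (roughness is irrelevant in laminar flow).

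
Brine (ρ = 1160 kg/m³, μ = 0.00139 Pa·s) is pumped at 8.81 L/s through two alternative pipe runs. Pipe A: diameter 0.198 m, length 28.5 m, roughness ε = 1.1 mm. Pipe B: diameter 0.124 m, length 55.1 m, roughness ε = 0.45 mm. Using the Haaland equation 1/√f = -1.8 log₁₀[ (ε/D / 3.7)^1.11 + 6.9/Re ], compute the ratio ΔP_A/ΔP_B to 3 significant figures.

ΔP_A/ΔP_B ≈ 0.0567

Pipe A: V = Q/A = 0.00881/0.03079 = 0.2861 m/s; Re = 4.728e+04; ε/D = 0.00556; Haaland → f = 0.03306; ΔP_A = f(L/D)(ρV²/2) = 226 Pa.
Pipe B: V = Q/A = 0.00881/0.01208 = 0.7295 m/s; Re = 7.549e+04; ε/D = 0.00363; Haaland → f = 0.02904; ΔP_B = f(L/D)(ρV²/2) = 3983 Pa.
ΔP_A/ΔP_B = 226/3983 = 0.0567.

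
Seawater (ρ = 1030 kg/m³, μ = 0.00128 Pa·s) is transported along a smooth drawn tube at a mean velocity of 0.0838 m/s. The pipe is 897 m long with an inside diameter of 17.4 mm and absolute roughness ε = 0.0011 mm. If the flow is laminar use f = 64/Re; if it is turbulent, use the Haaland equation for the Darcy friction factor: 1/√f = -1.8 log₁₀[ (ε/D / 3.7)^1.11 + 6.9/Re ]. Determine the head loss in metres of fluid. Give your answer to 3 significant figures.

h_f ≈ 1.01 m

Reynolds number Re = ρVD/μ = 1030 · 0.0838 · 0.0174 / 0.00128 = 1173.
Re < 2300 → laminar flow, so f = 64/Re = 64/1173 = 0.05455 (the turbulent correlation is not needed).
Darcy-Weisbach: ΔP = f(L/D)(ρV²/2) = 0.05455·(897/0.0174)·(1030·0.0838²/2) = 0.05455·5.155e+04·3.617 = 1.017e+04 Pa.
Head loss h_f = ΔP/(ρg) = 1.017e+04/(1030·9.81) = 1.01 m.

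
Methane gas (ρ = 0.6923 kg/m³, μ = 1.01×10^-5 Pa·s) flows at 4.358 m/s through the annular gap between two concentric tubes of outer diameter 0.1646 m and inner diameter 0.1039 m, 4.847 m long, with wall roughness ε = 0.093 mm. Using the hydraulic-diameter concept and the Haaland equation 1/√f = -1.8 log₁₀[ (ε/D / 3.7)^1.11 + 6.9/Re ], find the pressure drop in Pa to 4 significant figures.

Hydraulic diameter D_h = 4A/P = D_o - D_i = 0.1646 - 0.1039 = 0.0607 m.
Re = ρVD_h/μ = 0.6923·4.358·0.0607/1.01e-05 = 1.813e+04.
ε/D_h = 9.3e-05/0.0607 = 0.00153; Haaland gives 1/√f = -1.8 log₁₀[0.000176+0.000381] = 5.858, so f = 0.02914.
ΔP = f(L/D_h)(ρV²/2) = 0.02914·4.847/0.0607·6.574 = 15.3 Pa.

ΔP ≈ 15.30 Pa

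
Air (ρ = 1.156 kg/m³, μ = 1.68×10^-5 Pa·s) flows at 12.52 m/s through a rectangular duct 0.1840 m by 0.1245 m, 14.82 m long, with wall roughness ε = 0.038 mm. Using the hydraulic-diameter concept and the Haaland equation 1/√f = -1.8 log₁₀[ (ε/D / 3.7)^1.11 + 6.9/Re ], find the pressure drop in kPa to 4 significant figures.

ΔP ≈ 0.1654 kPa

Hydraulic diameter D_h = 4A/P = 4·(0.184·0.1245)/(2·(0.184+0.1245)) = 0.09163/0.617 = 0.1485 m.
Re = ρVD_h/μ = 1.156·12.52·0.1485/1.68e-05 = 1.279e+05.
ε/D_h = 3.8e-05/0.1485 = 0.000256; Haaland gives 1/√f = -1.8 log₁₀[2.41e-05+5.39e-05] = 7.394, so f = 0.01829.
ΔP = f(L/D_h)(ρV²/2) = 0.01829·14.82/0.1485·90.6 = 165.4 Pa.
ΔP = 0.1654 kPa.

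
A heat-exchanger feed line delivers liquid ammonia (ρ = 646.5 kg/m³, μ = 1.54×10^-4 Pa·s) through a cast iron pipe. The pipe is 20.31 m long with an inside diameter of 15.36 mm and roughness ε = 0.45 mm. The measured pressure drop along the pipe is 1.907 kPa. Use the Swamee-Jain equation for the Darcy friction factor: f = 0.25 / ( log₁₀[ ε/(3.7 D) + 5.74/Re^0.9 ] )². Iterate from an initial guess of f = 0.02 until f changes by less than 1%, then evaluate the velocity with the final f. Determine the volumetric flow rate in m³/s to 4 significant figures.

Q ≈ 5.091×10^-5 m³/s

Rearranging Darcy-Weisbach: V = √(2·ΔP·D/(f·L·ρ)). With ε/D = 0.00045/0.01536 = 0.0293, iterate starting from f = 0.02:
  f = 0.02 → V = √(2·1907·0.01536/(0.02·20.31·646.5)) = 0.4723 m/s; Re = ρVD/μ = 3.046e+04; f → 0.05816
  f = 0.05816 → V = 0.277 m/s; Re = 1.786e+04; f → 0.05909
  f = 0.05909 → V = 0.2748 m/s; Re = 1.772e+04; f → 0.05911
Converged (Δf/f < 1%). With the final f = 0.05911: V = √(2·1907·0.01536/(0.05911·20.31·646.5)) = 0.2747 m/s.
Q = V·A = 0.2747·(π/4·0.01536²) = 5.091e-05 m³/s = 5.091×10^-5 m³/s.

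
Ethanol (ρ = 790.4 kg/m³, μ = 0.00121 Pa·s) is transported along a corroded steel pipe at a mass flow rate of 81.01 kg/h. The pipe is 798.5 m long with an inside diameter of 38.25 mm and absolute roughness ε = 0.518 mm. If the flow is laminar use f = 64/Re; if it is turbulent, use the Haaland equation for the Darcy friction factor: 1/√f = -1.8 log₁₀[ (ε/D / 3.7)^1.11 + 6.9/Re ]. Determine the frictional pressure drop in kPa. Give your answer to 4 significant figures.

ṁ = 81.01 kg/h = 81.01/3600 = 0.0225 kg/s.
A = πD²/4 = π(0.03825)²/4 = 0.001149 m²; mean velocity V = ṁ/(ρA) = 0.0225/(790.4 · 0.001149) = 0.02478 m/s.
Reynolds number Re = ρVD/μ = 790.4 · 0.02478 · 0.03825 / 0.00121 = 619.1.
Re < 2300 → laminar flow, so f = 64/Re = 64/619.1 = 0.1034 (the turbulent correlation is not needed).
Darcy-Weisbach: ΔP = f(L/D)(ρV²/2) = 0.1034·(798.5/0.03825)·(790.4·0.02478²/2) = 0.1034·2.088e+04·0.2426 = 523.6 Pa.
ΔP = 523.6 Pa = 0.5236 kPa.

ΔP ≈ 0.5236 kPa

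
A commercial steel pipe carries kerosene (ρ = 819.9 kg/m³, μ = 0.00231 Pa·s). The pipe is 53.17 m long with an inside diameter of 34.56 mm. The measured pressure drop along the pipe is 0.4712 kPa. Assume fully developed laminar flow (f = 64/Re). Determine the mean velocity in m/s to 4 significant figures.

V ≈ 0.1432 m/s

For laminar flow, f = 64/Re with Re = ρVD/μ, so Darcy-Weisbach reduces to ΔP = 32μLV/D². Solving for V: V = ΔP·D²/(32μL) = 471.2·(0.03456)²/(32·0.00231·53.17) = 0.1432 m/s.
Check: Re = ρVD/μ = 819.9·0.1432·0.03456/0.00231 = 1756 < 2300, so the laminar assumption holds.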